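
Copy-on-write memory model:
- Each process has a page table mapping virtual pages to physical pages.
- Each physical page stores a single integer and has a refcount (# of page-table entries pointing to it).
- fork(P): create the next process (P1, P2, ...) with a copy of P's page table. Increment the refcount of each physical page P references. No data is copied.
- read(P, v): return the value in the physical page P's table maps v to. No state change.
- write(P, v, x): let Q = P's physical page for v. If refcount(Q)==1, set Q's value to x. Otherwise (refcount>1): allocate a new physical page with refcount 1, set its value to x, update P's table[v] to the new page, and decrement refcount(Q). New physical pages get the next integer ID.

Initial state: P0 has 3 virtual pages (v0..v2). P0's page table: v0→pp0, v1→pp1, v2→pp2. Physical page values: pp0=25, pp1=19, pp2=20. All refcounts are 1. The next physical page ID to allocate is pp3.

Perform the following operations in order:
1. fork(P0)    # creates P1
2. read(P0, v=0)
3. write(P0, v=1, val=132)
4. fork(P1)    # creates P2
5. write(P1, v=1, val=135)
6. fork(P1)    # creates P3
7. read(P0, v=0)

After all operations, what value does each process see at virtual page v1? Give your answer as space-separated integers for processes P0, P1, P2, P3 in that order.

Answer: 132 135 19 135

Derivation:
Op 1: fork(P0) -> P1. 3 ppages; refcounts: pp0:2 pp1:2 pp2:2
Op 2: read(P0, v0) -> 25. No state change.
Op 3: write(P0, v1, 132). refcount(pp1)=2>1 -> COPY to pp3. 4 ppages; refcounts: pp0:2 pp1:1 pp2:2 pp3:1
Op 4: fork(P1) -> P2. 4 ppages; refcounts: pp0:3 pp1:2 pp2:3 pp3:1
Op 5: write(P1, v1, 135). refcount(pp1)=2>1 -> COPY to pp4. 5 ppages; refcounts: pp0:3 pp1:1 pp2:3 pp3:1 pp4:1
Op 6: fork(P1) -> P3. 5 ppages; refcounts: pp0:4 pp1:1 pp2:4 pp3:1 pp4:2
Op 7: read(P0, v0) -> 25. No state change.
P0: v1 -> pp3 = 132
P1: v1 -> pp4 = 135
P2: v1 -> pp1 = 19
P3: v1 -> pp4 = 135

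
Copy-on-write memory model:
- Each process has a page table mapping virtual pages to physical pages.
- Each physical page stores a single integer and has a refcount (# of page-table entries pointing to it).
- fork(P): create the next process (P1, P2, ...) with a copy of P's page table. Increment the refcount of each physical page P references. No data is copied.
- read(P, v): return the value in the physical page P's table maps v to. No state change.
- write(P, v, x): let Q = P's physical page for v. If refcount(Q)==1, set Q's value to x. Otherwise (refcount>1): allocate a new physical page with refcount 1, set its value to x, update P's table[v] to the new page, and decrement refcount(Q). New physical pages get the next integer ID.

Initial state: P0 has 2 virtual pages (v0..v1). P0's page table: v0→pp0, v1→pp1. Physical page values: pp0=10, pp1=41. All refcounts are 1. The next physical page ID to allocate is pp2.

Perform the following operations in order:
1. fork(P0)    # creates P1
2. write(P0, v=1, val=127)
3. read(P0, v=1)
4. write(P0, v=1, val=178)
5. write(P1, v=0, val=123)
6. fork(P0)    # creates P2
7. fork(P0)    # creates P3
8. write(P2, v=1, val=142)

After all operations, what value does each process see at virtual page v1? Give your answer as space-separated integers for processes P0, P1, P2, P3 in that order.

Op 1: fork(P0) -> P1. 2 ppages; refcounts: pp0:2 pp1:2
Op 2: write(P0, v1, 127). refcount(pp1)=2>1 -> COPY to pp2. 3 ppages; refcounts: pp0:2 pp1:1 pp2:1
Op 3: read(P0, v1) -> 127. No state change.
Op 4: write(P0, v1, 178). refcount(pp2)=1 -> write in place. 3 ppages; refcounts: pp0:2 pp1:1 pp2:1
Op 5: write(P1, v0, 123). refcount(pp0)=2>1 -> COPY to pp3. 4 ppages; refcounts: pp0:1 pp1:1 pp2:1 pp3:1
Op 6: fork(P0) -> P2. 4 ppages; refcounts: pp0:2 pp1:1 pp2:2 pp3:1
Op 7: fork(P0) -> P3. 4 ppages; refcounts: pp0:3 pp1:1 pp2:3 pp3:1
Op 8: write(P2, v1, 142). refcount(pp2)=3>1 -> COPY to pp4. 5 ppages; refcounts: pp0:3 pp1:1 pp2:2 pp3:1 pp4:1
P0: v1 -> pp2 = 178
P1: v1 -> pp1 = 41
P2: v1 -> pp4 = 142
P3: v1 -> pp2 = 178

Answer: 178 41 142 178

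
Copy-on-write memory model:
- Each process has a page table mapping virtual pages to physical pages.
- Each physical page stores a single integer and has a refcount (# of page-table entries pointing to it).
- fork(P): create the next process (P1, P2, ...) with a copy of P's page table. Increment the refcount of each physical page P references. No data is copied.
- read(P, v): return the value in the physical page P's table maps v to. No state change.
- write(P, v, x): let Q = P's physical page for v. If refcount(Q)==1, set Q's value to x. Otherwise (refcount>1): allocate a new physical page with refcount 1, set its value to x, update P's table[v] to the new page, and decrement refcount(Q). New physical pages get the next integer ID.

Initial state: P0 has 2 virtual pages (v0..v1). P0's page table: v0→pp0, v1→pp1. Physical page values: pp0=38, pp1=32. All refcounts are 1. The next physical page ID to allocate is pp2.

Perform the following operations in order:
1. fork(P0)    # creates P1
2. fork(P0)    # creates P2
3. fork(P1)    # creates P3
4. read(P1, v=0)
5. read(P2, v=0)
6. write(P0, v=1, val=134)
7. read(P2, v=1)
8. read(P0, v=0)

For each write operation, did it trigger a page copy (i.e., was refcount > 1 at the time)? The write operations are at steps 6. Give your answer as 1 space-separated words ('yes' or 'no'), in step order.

Op 1: fork(P0) -> P1. 2 ppages; refcounts: pp0:2 pp1:2
Op 2: fork(P0) -> P2. 2 ppages; refcounts: pp0:3 pp1:3
Op 3: fork(P1) -> P3. 2 ppages; refcounts: pp0:4 pp1:4
Op 4: read(P1, v0) -> 38. No state change.
Op 5: read(P2, v0) -> 38. No state change.
Op 6: write(P0, v1, 134). refcount(pp1)=4>1 -> COPY to pp2. 3 ppages; refcounts: pp0:4 pp1:3 pp2:1
Op 7: read(P2, v1) -> 32. No state change.
Op 8: read(P0, v0) -> 38. No state change.

yes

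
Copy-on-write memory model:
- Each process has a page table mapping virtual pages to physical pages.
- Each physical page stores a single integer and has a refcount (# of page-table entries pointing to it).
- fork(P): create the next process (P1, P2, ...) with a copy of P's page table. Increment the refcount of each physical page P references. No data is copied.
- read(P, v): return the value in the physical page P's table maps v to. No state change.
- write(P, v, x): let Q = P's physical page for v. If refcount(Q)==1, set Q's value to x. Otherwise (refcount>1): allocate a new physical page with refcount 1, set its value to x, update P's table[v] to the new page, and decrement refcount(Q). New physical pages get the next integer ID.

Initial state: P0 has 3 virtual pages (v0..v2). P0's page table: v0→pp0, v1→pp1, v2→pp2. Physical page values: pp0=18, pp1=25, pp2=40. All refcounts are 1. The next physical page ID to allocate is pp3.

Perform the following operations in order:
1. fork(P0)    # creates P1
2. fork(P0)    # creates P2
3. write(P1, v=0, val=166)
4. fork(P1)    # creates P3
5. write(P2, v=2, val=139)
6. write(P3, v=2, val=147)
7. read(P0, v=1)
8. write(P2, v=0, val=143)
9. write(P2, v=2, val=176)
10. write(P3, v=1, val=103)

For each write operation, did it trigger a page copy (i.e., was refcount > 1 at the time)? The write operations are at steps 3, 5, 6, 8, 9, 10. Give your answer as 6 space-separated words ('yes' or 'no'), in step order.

Op 1: fork(P0) -> P1. 3 ppages; refcounts: pp0:2 pp1:2 pp2:2
Op 2: fork(P0) -> P2. 3 ppages; refcounts: pp0:3 pp1:3 pp2:3
Op 3: write(P1, v0, 166). refcount(pp0)=3>1 -> COPY to pp3. 4 ppages; refcounts: pp0:2 pp1:3 pp2:3 pp3:1
Op 4: fork(P1) -> P3. 4 ppages; refcounts: pp0:2 pp1:4 pp2:4 pp3:2
Op 5: write(P2, v2, 139). refcount(pp2)=4>1 -> COPY to pp4. 5 ppages; refcounts: pp0:2 pp1:4 pp2:3 pp3:2 pp4:1
Op 6: write(P3, v2, 147). refcount(pp2)=3>1 -> COPY to pp5. 6 ppages; refcounts: pp0:2 pp1:4 pp2:2 pp3:2 pp4:1 pp5:1
Op 7: read(P0, v1) -> 25. No state change.
Op 8: write(P2, v0, 143). refcount(pp0)=2>1 -> COPY to pp6. 7 ppages; refcounts: pp0:1 pp1:4 pp2:2 pp3:2 pp4:1 pp5:1 pp6:1
Op 9: write(P2, v2, 176). refcount(pp4)=1 -> write in place. 7 ppages; refcounts: pp0:1 pp1:4 pp2:2 pp3:2 pp4:1 pp5:1 pp6:1
Op 10: write(P3, v1, 103). refcount(pp1)=4>1 -> COPY to pp7. 8 ppages; refcounts: pp0:1 pp1:3 pp2:2 pp3:2 pp4:1 pp5:1 pp6:1 pp7:1

yes yes yes yes no yes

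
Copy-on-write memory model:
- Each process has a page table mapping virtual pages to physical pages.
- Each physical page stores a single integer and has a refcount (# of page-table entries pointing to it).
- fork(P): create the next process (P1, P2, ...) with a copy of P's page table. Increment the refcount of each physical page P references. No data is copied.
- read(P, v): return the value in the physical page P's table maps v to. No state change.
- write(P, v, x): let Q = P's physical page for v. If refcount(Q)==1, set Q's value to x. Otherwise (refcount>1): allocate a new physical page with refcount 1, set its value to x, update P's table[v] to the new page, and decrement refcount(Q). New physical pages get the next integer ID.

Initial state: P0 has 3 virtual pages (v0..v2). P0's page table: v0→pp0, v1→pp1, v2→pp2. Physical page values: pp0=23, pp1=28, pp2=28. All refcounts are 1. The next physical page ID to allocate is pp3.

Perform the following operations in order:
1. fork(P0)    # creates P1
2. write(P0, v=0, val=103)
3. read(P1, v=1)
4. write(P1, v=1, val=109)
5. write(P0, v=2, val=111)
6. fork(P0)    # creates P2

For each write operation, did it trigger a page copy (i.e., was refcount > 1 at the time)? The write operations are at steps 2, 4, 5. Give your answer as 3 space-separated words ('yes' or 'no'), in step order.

Op 1: fork(P0) -> P1. 3 ppages; refcounts: pp0:2 pp1:2 pp2:2
Op 2: write(P0, v0, 103). refcount(pp0)=2>1 -> COPY to pp3. 4 ppages; refcounts: pp0:1 pp1:2 pp2:2 pp3:1
Op 3: read(P1, v1) -> 28. No state change.
Op 4: write(P1, v1, 109). refcount(pp1)=2>1 -> COPY to pp4. 5 ppages; refcounts: pp0:1 pp1:1 pp2:2 pp3:1 pp4:1
Op 5: write(P0, v2, 111). refcount(pp2)=2>1 -> COPY to pp5. 6 ppages; refcounts: pp0:1 pp1:1 pp2:1 pp3:1 pp4:1 pp5:1
Op 6: fork(P0) -> P2. 6 ppages; refcounts: pp0:1 pp1:2 pp2:1 pp3:2 pp4:1 pp5:2

yes yes yes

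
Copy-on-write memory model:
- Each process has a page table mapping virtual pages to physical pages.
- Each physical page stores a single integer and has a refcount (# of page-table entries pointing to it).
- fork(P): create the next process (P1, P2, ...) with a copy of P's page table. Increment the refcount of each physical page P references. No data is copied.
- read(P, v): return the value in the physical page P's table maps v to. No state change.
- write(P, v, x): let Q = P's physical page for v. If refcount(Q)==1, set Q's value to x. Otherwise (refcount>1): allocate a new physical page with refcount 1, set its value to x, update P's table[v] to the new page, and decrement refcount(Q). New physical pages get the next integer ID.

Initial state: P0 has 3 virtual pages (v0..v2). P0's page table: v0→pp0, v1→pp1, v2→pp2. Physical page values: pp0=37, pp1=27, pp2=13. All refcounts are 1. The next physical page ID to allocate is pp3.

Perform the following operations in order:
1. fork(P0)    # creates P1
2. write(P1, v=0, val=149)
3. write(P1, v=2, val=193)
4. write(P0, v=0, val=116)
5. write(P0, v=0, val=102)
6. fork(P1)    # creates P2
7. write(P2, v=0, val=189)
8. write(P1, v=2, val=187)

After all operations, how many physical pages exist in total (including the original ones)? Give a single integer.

Answer: 7

Derivation:
Op 1: fork(P0) -> P1. 3 ppages; refcounts: pp0:2 pp1:2 pp2:2
Op 2: write(P1, v0, 149). refcount(pp0)=2>1 -> COPY to pp3. 4 ppages; refcounts: pp0:1 pp1:2 pp2:2 pp3:1
Op 3: write(P1, v2, 193). refcount(pp2)=2>1 -> COPY to pp4. 5 ppages; refcounts: pp0:1 pp1:2 pp2:1 pp3:1 pp4:1
Op 4: write(P0, v0, 116). refcount(pp0)=1 -> write in place. 5 ppages; refcounts: pp0:1 pp1:2 pp2:1 pp3:1 pp4:1
Op 5: write(P0, v0, 102). refcount(pp0)=1 -> write in place. 5 ppages; refcounts: pp0:1 pp1:2 pp2:1 pp3:1 pp4:1
Op 6: fork(P1) -> P2. 5 ppages; refcounts: pp0:1 pp1:3 pp2:1 pp3:2 pp4:2
Op 7: write(P2, v0, 189). refcount(pp3)=2>1 -> COPY to pp5. 6 ppages; refcounts: pp0:1 pp1:3 pp2:1 pp3:1 pp4:2 pp5:1
Op 8: write(P1, v2, 187). refcount(pp4)=2>1 -> COPY to pp6. 7 ppages; refcounts: pp0:1 pp1:3 pp2:1 pp3:1 pp4:1 pp5:1 pp6:1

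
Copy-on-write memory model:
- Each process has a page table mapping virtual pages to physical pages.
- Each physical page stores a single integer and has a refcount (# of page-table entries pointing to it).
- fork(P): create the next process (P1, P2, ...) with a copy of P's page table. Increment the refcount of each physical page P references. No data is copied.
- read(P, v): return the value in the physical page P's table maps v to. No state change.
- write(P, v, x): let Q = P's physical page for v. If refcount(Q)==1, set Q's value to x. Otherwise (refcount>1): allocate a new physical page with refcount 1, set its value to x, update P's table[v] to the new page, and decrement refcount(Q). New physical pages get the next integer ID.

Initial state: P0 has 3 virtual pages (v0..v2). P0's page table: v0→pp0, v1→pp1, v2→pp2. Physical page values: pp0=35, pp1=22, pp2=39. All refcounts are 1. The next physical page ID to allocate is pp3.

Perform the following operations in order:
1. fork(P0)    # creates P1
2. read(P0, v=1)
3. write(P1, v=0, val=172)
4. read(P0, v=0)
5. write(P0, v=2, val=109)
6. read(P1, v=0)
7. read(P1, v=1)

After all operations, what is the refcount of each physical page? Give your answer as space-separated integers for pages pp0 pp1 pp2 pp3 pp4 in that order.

Answer: 1 2 1 1 1

Derivation:
Op 1: fork(P0) -> P1. 3 ppages; refcounts: pp0:2 pp1:2 pp2:2
Op 2: read(P0, v1) -> 22. No state change.
Op 3: write(P1, v0, 172). refcount(pp0)=2>1 -> COPY to pp3. 4 ppages; refcounts: pp0:1 pp1:2 pp2:2 pp3:1
Op 4: read(P0, v0) -> 35. No state change.
Op 5: write(P0, v2, 109). refcount(pp2)=2>1 -> COPY to pp4. 5 ppages; refcounts: pp0:1 pp1:2 pp2:1 pp3:1 pp4:1
Op 6: read(P1, v0) -> 172. No state change.
Op 7: read(P1, v1) -> 22. No state change.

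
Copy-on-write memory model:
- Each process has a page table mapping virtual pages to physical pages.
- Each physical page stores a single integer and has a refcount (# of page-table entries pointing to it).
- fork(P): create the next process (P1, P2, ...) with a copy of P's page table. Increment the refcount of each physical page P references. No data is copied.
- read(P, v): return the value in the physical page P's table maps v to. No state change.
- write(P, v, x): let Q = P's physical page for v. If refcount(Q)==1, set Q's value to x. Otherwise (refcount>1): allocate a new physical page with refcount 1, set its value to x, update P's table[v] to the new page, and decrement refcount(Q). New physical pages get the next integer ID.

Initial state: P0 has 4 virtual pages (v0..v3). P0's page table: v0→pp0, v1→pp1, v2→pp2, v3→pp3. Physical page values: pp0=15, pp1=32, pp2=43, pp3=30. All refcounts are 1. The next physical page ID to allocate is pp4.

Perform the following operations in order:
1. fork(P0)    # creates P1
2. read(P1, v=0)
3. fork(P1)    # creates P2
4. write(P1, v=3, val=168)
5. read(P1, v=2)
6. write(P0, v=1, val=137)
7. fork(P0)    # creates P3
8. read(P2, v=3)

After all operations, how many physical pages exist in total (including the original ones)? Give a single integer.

Op 1: fork(P0) -> P1. 4 ppages; refcounts: pp0:2 pp1:2 pp2:2 pp3:2
Op 2: read(P1, v0) -> 15. No state change.
Op 3: fork(P1) -> P2. 4 ppages; refcounts: pp0:3 pp1:3 pp2:3 pp3:3
Op 4: write(P1, v3, 168). refcount(pp3)=3>1 -> COPY to pp4. 5 ppages; refcounts: pp0:3 pp1:3 pp2:3 pp3:2 pp4:1
Op 5: read(P1, v2) -> 43. No state change.
Op 6: write(P0, v1, 137). refcount(pp1)=3>1 -> COPY to pp5. 6 ppages; refcounts: pp0:3 pp1:2 pp2:3 pp3:2 pp4:1 pp5:1
Op 7: fork(P0) -> P3. 6 ppages; refcounts: pp0:4 pp1:2 pp2:4 pp3:3 pp4:1 pp5:2
Op 8: read(P2, v3) -> 30. No state change.

Answer: 6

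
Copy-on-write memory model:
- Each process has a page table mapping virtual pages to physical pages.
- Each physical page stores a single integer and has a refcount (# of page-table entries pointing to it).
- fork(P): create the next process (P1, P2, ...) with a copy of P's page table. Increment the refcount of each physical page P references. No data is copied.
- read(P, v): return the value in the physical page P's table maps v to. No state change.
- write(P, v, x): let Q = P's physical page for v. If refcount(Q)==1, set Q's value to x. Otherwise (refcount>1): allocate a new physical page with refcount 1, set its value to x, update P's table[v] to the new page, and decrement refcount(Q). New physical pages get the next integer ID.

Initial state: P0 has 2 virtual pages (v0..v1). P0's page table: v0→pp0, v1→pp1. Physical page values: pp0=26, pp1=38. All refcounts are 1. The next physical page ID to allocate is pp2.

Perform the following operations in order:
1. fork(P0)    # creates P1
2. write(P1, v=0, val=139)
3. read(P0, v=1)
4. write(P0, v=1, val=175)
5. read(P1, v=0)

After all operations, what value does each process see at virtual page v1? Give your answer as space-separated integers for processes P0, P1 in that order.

Answer: 175 38

Derivation:
Op 1: fork(P0) -> P1. 2 ppages; refcounts: pp0:2 pp1:2
Op 2: write(P1, v0, 139). refcount(pp0)=2>1 -> COPY to pp2. 3 ppages; refcounts: pp0:1 pp1:2 pp2:1
Op 3: read(P0, v1) -> 38. No state change.
Op 4: write(P0, v1, 175). refcount(pp1)=2>1 -> COPY to pp3. 4 ppages; refcounts: pp0:1 pp1:1 pp2:1 pp3:1
Op 5: read(P1, v0) -> 139. No state change.
P0: v1 -> pp3 = 175
P1: v1 -> pp1 = 38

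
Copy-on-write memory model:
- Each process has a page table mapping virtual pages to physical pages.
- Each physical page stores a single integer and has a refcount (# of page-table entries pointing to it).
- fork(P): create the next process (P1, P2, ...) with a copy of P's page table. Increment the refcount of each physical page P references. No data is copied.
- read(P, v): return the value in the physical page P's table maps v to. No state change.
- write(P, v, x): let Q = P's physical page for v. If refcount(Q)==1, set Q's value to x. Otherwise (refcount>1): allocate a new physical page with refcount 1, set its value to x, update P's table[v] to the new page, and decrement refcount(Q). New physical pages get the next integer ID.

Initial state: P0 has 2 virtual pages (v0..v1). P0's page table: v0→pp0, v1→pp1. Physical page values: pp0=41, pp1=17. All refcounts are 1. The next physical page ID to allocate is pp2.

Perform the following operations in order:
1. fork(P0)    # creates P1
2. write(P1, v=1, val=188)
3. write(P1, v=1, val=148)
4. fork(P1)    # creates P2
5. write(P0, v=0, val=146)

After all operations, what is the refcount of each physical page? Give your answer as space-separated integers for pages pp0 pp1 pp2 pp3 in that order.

Answer: 2 1 2 1

Derivation:
Op 1: fork(P0) -> P1. 2 ppages; refcounts: pp0:2 pp1:2
Op 2: write(P1, v1, 188). refcount(pp1)=2>1 -> COPY to pp2. 3 ppages; refcounts: pp0:2 pp1:1 pp2:1
Op 3: write(P1, v1, 148). refcount(pp2)=1 -> write in place. 3 ppages; refcounts: pp0:2 pp1:1 pp2:1
Op 4: fork(P1) -> P2. 3 ppages; refcounts: pp0:3 pp1:1 pp2:2
Op 5: write(P0, v0, 146). refcount(pp0)=3>1 -> COPY to pp3. 4 ppages; refcounts: pp0:2 pp1:1 pp2:2 pp3:1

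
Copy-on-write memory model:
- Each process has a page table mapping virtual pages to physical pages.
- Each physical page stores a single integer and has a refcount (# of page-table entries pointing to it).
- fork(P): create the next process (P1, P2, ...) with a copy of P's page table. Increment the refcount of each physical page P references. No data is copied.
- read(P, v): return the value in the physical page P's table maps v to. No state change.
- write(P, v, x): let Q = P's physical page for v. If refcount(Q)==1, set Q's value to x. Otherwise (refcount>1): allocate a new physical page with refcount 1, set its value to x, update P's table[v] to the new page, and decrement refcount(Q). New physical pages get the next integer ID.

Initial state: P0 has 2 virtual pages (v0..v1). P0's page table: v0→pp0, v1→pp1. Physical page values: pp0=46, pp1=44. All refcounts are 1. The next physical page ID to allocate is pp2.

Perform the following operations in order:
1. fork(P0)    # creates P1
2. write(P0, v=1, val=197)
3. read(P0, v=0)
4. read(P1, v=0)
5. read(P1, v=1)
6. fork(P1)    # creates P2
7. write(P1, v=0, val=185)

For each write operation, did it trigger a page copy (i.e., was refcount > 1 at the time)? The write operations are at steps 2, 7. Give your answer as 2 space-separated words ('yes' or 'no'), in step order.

Op 1: fork(P0) -> P1. 2 ppages; refcounts: pp0:2 pp1:2
Op 2: write(P0, v1, 197). refcount(pp1)=2>1 -> COPY to pp2. 3 ppages; refcounts: pp0:2 pp1:1 pp2:1
Op 3: read(P0, v0) -> 46. No state change.
Op 4: read(P1, v0) -> 46. No state change.
Op 5: read(P1, v1) -> 44. No state change.
Op 6: fork(P1) -> P2. 3 ppages; refcounts: pp0:3 pp1:2 pp2:1
Op 7: write(P1, v0, 185). refcount(pp0)=3>1 -> COPY to pp3. 4 ppages; refcounts: pp0:2 pp1:2 pp2:1 pp3:1

yes yes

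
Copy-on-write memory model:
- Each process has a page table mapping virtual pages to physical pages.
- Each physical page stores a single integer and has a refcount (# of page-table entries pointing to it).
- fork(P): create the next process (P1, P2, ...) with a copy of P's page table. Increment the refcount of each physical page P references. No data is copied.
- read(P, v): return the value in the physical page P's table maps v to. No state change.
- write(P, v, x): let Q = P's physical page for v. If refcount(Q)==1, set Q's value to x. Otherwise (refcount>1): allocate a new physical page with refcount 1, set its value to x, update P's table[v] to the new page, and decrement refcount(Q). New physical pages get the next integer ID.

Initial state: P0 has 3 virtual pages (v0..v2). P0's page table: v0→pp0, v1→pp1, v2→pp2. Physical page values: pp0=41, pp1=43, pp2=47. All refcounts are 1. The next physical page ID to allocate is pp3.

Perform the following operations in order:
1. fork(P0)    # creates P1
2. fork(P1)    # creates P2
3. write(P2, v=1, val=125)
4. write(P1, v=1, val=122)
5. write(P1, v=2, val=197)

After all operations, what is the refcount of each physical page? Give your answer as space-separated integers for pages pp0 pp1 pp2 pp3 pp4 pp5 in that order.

Answer: 3 1 2 1 1 1

Derivation:
Op 1: fork(P0) -> P1. 3 ppages; refcounts: pp0:2 pp1:2 pp2:2
Op 2: fork(P1) -> P2. 3 ppages; refcounts: pp0:3 pp1:3 pp2:3
Op 3: write(P2, v1, 125). refcount(pp1)=3>1 -> COPY to pp3. 4 ppages; refcounts: pp0:3 pp1:2 pp2:3 pp3:1
Op 4: write(P1, v1, 122). refcount(pp1)=2>1 -> COPY to pp4. 5 ppages; refcounts: pp0:3 pp1:1 pp2:3 pp3:1 pp4:1
Op 5: write(P1, v2, 197). refcount(pp2)=3>1 -> COPY to pp5. 6 ppages; refcounts: pp0:3 pp1:1 pp2:2 pp3:1 pp4:1 pp5:1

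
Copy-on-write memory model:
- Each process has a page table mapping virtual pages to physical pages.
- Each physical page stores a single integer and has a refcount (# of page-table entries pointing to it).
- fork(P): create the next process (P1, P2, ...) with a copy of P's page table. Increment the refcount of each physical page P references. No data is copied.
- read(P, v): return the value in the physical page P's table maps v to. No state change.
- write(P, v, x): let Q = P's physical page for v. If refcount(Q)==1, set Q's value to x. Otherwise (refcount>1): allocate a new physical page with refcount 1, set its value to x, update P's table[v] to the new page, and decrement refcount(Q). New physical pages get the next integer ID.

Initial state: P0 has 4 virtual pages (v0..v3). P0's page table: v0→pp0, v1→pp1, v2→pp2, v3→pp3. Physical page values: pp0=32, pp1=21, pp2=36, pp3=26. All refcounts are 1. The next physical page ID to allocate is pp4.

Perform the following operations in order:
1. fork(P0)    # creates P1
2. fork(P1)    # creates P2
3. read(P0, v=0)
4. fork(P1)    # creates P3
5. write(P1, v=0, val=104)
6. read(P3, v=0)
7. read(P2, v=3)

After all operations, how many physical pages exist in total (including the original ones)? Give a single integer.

Answer: 5

Derivation:
Op 1: fork(P0) -> P1. 4 ppages; refcounts: pp0:2 pp1:2 pp2:2 pp3:2
Op 2: fork(P1) -> P2. 4 ppages; refcounts: pp0:3 pp1:3 pp2:3 pp3:3
Op 3: read(P0, v0) -> 32. No state change.
Op 4: fork(P1) -> P3. 4 ppages; refcounts: pp0:4 pp1:4 pp2:4 pp3:4
Op 5: write(P1, v0, 104). refcount(pp0)=4>1 -> COPY to pp4. 5 ppages; refcounts: pp0:3 pp1:4 pp2:4 pp3:4 pp4:1
Op 6: read(P3, v0) -> 32. No state change.
Op 7: read(P2, v3) -> 26. No state change.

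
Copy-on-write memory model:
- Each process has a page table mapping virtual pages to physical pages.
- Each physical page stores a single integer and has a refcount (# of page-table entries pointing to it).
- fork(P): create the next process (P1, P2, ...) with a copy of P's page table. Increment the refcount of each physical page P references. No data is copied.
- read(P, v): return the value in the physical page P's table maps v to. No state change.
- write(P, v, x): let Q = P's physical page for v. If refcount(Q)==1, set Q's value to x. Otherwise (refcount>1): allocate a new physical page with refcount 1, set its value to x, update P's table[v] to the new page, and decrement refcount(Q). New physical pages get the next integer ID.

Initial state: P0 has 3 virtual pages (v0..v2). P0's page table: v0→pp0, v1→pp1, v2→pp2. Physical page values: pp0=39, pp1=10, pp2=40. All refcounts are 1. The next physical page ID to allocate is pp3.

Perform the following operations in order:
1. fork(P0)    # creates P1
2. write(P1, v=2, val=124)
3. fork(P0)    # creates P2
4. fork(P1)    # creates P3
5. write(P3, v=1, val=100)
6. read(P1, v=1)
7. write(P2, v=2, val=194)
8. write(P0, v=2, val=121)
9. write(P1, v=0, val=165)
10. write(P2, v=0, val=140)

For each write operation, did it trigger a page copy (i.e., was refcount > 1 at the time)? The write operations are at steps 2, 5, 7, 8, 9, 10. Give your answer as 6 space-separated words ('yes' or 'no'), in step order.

Op 1: fork(P0) -> P1. 3 ppages; refcounts: pp0:2 pp1:2 pp2:2
Op 2: write(P1, v2, 124). refcount(pp2)=2>1 -> COPY to pp3. 4 ppages; refcounts: pp0:2 pp1:2 pp2:1 pp3:1
Op 3: fork(P0) -> P2. 4 ppages; refcounts: pp0:3 pp1:3 pp2:2 pp3:1
Op 4: fork(P1) -> P3. 4 ppages; refcounts: pp0:4 pp1:4 pp2:2 pp3:2
Op 5: write(P3, v1, 100). refcount(pp1)=4>1 -> COPY to pp4. 5 ppages; refcounts: pp0:4 pp1:3 pp2:2 pp3:2 pp4:1
Op 6: read(P1, v1) -> 10. No state change.
Op 7: write(P2, v2, 194). refcount(pp2)=2>1 -> COPY to pp5. 6 ppages; refcounts: pp0:4 pp1:3 pp2:1 pp3:2 pp4:1 pp5:1
Op 8: write(P0, v2, 121). refcount(pp2)=1 -> write in place. 6 ppages; refcounts: pp0:4 pp1:3 pp2:1 pp3:2 pp4:1 pp5:1
Op 9: write(P1, v0, 165). refcount(pp0)=4>1 -> COPY to pp6. 7 ppages; refcounts: pp0:3 pp1:3 pp2:1 pp3:2 pp4:1 pp5:1 pp6:1
Op 10: write(P2, v0, 140). refcount(pp0)=3>1 -> COPY to pp7. 8 ppages; refcounts: pp0:2 pp1:3 pp2:1 pp3:2 pp4:1 pp5:1 pp6:1 pp7:1

yes yes yes no yes yes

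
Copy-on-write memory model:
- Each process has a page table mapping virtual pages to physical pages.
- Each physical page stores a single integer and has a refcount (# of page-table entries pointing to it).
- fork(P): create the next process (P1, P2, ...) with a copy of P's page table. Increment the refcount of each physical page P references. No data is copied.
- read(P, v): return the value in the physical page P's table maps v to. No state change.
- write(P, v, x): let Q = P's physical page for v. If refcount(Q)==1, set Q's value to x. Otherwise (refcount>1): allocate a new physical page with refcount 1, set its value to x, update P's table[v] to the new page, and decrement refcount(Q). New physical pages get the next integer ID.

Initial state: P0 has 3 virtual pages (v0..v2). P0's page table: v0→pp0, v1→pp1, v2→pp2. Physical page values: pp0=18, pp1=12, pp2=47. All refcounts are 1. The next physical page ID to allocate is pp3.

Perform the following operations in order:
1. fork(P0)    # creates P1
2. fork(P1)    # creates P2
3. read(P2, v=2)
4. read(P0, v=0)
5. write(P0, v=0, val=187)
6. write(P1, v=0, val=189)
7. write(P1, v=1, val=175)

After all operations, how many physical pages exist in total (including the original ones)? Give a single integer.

Answer: 6

Derivation:
Op 1: fork(P0) -> P1. 3 ppages; refcounts: pp0:2 pp1:2 pp2:2
Op 2: fork(P1) -> P2. 3 ppages; refcounts: pp0:3 pp1:3 pp2:3
Op 3: read(P2, v2) -> 47. No state change.
Op 4: read(P0, v0) -> 18. No state change.
Op 5: write(P0, v0, 187). refcount(pp0)=3>1 -> COPY to pp3. 4 ppages; refcounts: pp0:2 pp1:3 pp2:3 pp3:1
Op 6: write(P1, v0, 189). refcount(pp0)=2>1 -> COPY to pp4. 5 ppages; refcounts: pp0:1 pp1:3 pp2:3 pp3:1 pp4:1
Op 7: write(P1, v1, 175). refcount(pp1)=3>1 -> COPY to pp5. 6 ppages; refcounts: pp0:1 pp1:2 pp2:3 pp3:1 pp4:1 pp5:1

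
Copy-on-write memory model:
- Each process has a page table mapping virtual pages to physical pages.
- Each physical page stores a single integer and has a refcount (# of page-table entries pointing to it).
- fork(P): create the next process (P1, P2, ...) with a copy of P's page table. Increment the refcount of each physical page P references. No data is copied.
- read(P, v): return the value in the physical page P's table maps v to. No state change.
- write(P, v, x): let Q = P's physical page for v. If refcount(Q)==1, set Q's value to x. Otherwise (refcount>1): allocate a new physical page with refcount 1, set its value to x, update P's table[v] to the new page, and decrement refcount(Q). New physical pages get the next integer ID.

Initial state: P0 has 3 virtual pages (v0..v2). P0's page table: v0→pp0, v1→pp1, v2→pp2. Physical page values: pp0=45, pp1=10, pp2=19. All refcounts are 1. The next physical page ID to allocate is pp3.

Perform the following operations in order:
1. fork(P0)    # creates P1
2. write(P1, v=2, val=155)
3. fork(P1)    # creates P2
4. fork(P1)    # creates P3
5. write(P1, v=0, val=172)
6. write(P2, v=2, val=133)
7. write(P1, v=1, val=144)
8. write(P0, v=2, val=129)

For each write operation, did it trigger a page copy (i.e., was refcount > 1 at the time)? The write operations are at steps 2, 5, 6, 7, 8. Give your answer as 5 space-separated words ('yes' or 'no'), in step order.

Op 1: fork(P0) -> P1. 3 ppages; refcounts: pp0:2 pp1:2 pp2:2
Op 2: write(P1, v2, 155). refcount(pp2)=2>1 -> COPY to pp3. 4 ppages; refcounts: pp0:2 pp1:2 pp2:1 pp3:1
Op 3: fork(P1) -> P2. 4 ppages; refcounts: pp0:3 pp1:3 pp2:1 pp3:2
Op 4: fork(P1) -> P3. 4 ppages; refcounts: pp0:4 pp1:4 pp2:1 pp3:3
Op 5: write(P1, v0, 172). refcount(pp0)=4>1 -> COPY to pp4. 5 ppages; refcounts: pp0:3 pp1:4 pp2:1 pp3:3 pp4:1
Op 6: write(P2, v2, 133). refcount(pp3)=3>1 -> COPY to pp5. 6 ppages; refcounts: pp0:3 pp1:4 pp2:1 pp3:2 pp4:1 pp5:1
Op 7: write(P1, v1, 144). refcount(pp1)=4>1 -> COPY to pp6. 7 ppages; refcounts: pp0:3 pp1:3 pp2:1 pp3:2 pp4:1 pp5:1 pp6:1
Op 8: write(P0, v2, 129). refcount(pp2)=1 -> write in place. 7 ppages; refcounts: pp0:3 pp1:3 pp2:1 pp3:2 pp4:1 pp5:1 pp6:1

yes yes yes yes no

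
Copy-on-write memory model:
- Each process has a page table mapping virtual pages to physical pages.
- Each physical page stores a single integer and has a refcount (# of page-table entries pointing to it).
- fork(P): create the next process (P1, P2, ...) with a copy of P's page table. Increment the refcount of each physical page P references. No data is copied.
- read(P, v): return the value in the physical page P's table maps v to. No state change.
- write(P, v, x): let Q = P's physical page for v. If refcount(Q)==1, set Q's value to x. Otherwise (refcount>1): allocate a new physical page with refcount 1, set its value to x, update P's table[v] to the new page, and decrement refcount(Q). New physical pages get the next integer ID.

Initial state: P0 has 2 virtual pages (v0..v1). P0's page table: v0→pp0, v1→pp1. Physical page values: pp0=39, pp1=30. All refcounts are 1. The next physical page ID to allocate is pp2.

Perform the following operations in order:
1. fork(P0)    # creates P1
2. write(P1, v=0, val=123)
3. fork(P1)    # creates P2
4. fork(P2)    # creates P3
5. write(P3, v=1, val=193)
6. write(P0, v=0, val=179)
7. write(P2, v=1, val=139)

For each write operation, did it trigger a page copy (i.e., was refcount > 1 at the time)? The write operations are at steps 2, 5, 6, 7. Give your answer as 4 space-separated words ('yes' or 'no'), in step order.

Op 1: fork(P0) -> P1. 2 ppages; refcounts: pp0:2 pp1:2
Op 2: write(P1, v0, 123). refcount(pp0)=2>1 -> COPY to pp2. 3 ppages; refcounts: pp0:1 pp1:2 pp2:1
Op 3: fork(P1) -> P2. 3 ppages; refcounts: pp0:1 pp1:3 pp2:2
Op 4: fork(P2) -> P3. 3 ppages; refcounts: pp0:1 pp1:4 pp2:3
Op 5: write(P3, v1, 193). refcount(pp1)=4>1 -> COPY to pp3. 4 ppages; refcounts: pp0:1 pp1:3 pp2:3 pp3:1
Op 6: write(P0, v0, 179). refcount(pp0)=1 -> write in place. 4 ppages; refcounts: pp0:1 pp1:3 pp2:3 pp3:1
Op 7: write(P2, v1, 139). refcount(pp1)=3>1 -> COPY to pp4. 5 ppages; refcounts: pp0:1 pp1:2 pp2:3 pp3:1 pp4:1

yes yes no yes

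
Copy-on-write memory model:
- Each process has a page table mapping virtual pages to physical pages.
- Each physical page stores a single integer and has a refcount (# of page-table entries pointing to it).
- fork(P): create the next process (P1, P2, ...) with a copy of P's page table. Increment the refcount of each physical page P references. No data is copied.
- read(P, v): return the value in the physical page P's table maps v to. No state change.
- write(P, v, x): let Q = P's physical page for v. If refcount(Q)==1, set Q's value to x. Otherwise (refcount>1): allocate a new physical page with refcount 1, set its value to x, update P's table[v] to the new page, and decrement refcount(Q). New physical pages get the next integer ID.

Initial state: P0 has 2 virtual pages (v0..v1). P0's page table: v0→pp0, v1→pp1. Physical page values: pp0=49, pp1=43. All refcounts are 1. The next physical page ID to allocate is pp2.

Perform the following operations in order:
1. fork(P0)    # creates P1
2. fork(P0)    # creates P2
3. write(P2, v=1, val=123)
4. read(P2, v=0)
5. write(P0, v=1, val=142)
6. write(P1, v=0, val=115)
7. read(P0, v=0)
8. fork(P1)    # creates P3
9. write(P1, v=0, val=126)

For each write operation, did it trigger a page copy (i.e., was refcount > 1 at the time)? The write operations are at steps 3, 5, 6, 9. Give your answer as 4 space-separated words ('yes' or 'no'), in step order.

Op 1: fork(P0) -> P1. 2 ppages; refcounts: pp0:2 pp1:2
Op 2: fork(P0) -> P2. 2 ppages; refcounts: pp0:3 pp1:3
Op 3: write(P2, v1, 123). refcount(pp1)=3>1 -> COPY to pp2. 3 ppages; refcounts: pp0:3 pp1:2 pp2:1
Op 4: read(P2, v0) -> 49. No state change.
Op 5: write(P0, v1, 142). refcount(pp1)=2>1 -> COPY to pp3. 4 ppages; refcounts: pp0:3 pp1:1 pp2:1 pp3:1
Op 6: write(P1, v0, 115). refcount(pp0)=3>1 -> COPY to pp4. 5 ppages; refcounts: pp0:2 pp1:1 pp2:1 pp3:1 pp4:1
Op 7: read(P0, v0) -> 49. No state change.
Op 8: fork(P1) -> P3. 5 ppages; refcounts: pp0:2 pp1:2 pp2:1 pp3:1 pp4:2
Op 9: write(P1, v0, 126). refcount(pp4)=2>1 -> COPY to pp5. 6 ppages; refcounts: pp0:2 pp1:2 pp2:1 pp3:1 pp4:1 pp5:1

yes yes yes yes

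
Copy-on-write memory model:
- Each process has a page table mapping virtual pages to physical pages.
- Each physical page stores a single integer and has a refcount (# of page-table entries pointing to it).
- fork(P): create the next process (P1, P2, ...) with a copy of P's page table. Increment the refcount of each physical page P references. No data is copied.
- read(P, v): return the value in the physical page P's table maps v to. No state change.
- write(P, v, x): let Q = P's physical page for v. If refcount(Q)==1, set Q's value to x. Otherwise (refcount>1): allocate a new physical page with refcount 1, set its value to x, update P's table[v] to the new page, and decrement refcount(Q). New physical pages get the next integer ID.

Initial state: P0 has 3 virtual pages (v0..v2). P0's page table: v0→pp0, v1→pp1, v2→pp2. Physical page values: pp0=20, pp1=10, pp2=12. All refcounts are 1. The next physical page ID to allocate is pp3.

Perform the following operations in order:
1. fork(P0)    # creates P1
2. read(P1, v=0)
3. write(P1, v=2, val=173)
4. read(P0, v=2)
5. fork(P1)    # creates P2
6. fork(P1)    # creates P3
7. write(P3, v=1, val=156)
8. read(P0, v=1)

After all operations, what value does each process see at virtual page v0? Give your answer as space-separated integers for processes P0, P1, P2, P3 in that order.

Op 1: fork(P0) -> P1. 3 ppages; refcounts: pp0:2 pp1:2 pp2:2
Op 2: read(P1, v0) -> 20. No state change.
Op 3: write(P1, v2, 173). refcount(pp2)=2>1 -> COPY to pp3. 4 ppages; refcounts: pp0:2 pp1:2 pp2:1 pp3:1
Op 4: read(P0, v2) -> 12. No state change.
Op 5: fork(P1) -> P2. 4 ppages; refcounts: pp0:3 pp1:3 pp2:1 pp3:2
Op 6: fork(P1) -> P3. 4 ppages; refcounts: pp0:4 pp1:4 pp2:1 pp3:3
Op 7: write(P3, v1, 156). refcount(pp1)=4>1 -> COPY to pp4. 5 ppages; refcounts: pp0:4 pp1:3 pp2:1 pp3:3 pp4:1
Op 8: read(P0, v1) -> 10. No state change.
P0: v0 -> pp0 = 20
P1: v0 -> pp0 = 20
P2: v0 -> pp0 = 20
P3: v0 -> pp0 = 20

Answer: 20 20 20 20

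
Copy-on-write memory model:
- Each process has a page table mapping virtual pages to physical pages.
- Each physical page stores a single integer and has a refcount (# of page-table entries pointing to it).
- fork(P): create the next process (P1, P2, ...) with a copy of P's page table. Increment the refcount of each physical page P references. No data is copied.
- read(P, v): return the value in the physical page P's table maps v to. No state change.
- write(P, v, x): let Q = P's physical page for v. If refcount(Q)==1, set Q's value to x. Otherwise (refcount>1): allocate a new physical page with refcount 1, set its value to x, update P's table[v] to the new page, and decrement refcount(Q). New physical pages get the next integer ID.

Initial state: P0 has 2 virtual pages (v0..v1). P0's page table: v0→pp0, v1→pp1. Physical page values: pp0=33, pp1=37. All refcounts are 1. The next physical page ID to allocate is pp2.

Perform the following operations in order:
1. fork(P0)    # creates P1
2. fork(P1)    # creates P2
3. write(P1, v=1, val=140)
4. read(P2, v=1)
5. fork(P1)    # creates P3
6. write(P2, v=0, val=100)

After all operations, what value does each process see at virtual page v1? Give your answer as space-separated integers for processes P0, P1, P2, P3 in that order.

Op 1: fork(P0) -> P1. 2 ppages; refcounts: pp0:2 pp1:2
Op 2: fork(P1) -> P2. 2 ppages; refcounts: pp0:3 pp1:3
Op 3: write(P1, v1, 140). refcount(pp1)=3>1 -> COPY to pp2. 3 ppages; refcounts: pp0:3 pp1:2 pp2:1
Op 4: read(P2, v1) -> 37. No state change.
Op 5: fork(P1) -> P3. 3 ppages; refcounts: pp0:4 pp1:2 pp2:2
Op 6: write(P2, v0, 100). refcount(pp0)=4>1 -> COPY to pp3. 4 ppages; refcounts: pp0:3 pp1:2 pp2:2 pp3:1
P0: v1 -> pp1 = 37
P1: v1 -> pp2 = 140
P2: v1 -> pp1 = 37
P3: v1 -> pp2 = 140

Answer: 37 140 37 140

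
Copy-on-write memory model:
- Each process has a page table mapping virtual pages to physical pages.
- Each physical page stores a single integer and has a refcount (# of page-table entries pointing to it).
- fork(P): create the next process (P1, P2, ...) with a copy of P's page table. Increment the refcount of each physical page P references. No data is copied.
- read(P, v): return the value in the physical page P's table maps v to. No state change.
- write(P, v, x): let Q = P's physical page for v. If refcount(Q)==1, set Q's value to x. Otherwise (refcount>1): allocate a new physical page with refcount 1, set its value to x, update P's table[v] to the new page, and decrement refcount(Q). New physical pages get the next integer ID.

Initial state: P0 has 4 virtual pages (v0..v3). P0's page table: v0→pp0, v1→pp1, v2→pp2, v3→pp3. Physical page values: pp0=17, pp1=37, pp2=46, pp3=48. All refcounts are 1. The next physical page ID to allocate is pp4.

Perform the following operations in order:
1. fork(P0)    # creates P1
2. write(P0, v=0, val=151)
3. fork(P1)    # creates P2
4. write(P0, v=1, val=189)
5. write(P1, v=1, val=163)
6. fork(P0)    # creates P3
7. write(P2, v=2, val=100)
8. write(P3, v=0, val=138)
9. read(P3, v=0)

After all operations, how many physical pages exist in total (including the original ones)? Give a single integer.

Op 1: fork(P0) -> P1. 4 ppages; refcounts: pp0:2 pp1:2 pp2:2 pp3:2
Op 2: write(P0, v0, 151). refcount(pp0)=2>1 -> COPY to pp4. 5 ppages; refcounts: pp0:1 pp1:2 pp2:2 pp3:2 pp4:1
Op 3: fork(P1) -> P2. 5 ppages; refcounts: pp0:2 pp1:3 pp2:3 pp3:3 pp4:1
Op 4: write(P0, v1, 189). refcount(pp1)=3>1 -> COPY to pp5. 6 ppages; refcounts: pp0:2 pp1:2 pp2:3 pp3:3 pp4:1 pp5:1
Op 5: write(P1, v1, 163). refcount(pp1)=2>1 -> COPY to pp6. 7 ppages; refcounts: pp0:2 pp1:1 pp2:3 pp3:3 pp4:1 pp5:1 pp6:1
Op 6: fork(P0) -> P3. 7 ppages; refcounts: pp0:2 pp1:1 pp2:4 pp3:4 pp4:2 pp5:2 pp6:1
Op 7: write(P2, v2, 100). refcount(pp2)=4>1 -> COPY to pp7. 8 ppages; refcounts: pp0:2 pp1:1 pp2:3 pp3:4 pp4:2 pp5:2 pp6:1 pp7:1
Op 8: write(P3, v0, 138). refcount(pp4)=2>1 -> COPY to pp8. 9 ppages; refcounts: pp0:2 pp1:1 pp2:3 pp3:4 pp4:1 pp5:2 pp6:1 pp7:1 pp8:1
Op 9: read(P3, v0) -> 138. No state change.

Answer: 9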